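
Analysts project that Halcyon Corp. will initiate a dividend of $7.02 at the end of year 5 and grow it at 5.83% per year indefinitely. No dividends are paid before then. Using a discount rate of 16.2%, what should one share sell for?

Deferred-dividend DDM. At t=4 the remaining stream is a growing perpetuity with first payment D_5 = 7.02.
V_4 = D_5/(r−g) = 7.02/(0.162−0.0583) = 67.6953
P₀ = V_4/(1+r)^4 = 67.6953/(1+0.162)^4 = 37.1308

$37.13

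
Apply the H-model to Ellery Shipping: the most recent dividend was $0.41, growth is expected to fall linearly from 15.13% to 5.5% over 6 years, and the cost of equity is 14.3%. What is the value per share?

H-model: P₀ = D₀[(1+g_L) + H(g_S−g_L)]/(r−g_L), with H = 6/2 = 3.
P₀ = 0.41 × [(1+0.055) + 3×(0.1513−0.055)] / (0.143−0.055)
   = 0.41 × 1.3439 / 0.088 = 6.2614

$6.26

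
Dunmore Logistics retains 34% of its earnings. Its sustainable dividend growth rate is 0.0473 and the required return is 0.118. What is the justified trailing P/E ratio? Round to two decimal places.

9.78

Payout ratio b = 1 − 0.34 = 0.66.
Justified trailing P/E = b(1+g)/(r−g) = 0.66×(1+0.0473)/(0.118−0.0473) = 9.7768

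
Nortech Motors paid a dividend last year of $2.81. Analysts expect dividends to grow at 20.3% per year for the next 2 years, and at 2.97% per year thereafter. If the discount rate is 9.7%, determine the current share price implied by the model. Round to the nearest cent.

Two-stage DDM. Project D₁…D_2 at 0.203, terminal growth 0.0297, discount at r = 0.097.
D_1 = 3.3804
D_2 = 4.0667
Terminal value at t=2: TV = D_3/(r−g) = 4.1874/(0.097−0.0297) = 62.2205
P₀ = 3.3804/(1+0.097)^1 + 4.0667/(1+0.097)^2 + 62.2205/(1+0.097)^2 = 58.1643

$58.16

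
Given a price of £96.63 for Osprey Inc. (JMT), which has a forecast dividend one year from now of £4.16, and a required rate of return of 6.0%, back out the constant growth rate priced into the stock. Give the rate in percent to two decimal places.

From P₀ = D₁/(r − g), the implied growth is g = r − D₁/P₀.
g = 0.06 − 4.16/96.63 = 0.06 − 0.04305 = 0.01695

1.69%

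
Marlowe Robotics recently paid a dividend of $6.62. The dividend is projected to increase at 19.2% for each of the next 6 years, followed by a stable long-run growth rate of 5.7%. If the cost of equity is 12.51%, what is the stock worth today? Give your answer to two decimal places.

Two-stage DDM. Project D₁…D_6 at 0.192, terminal growth 0.057, discount at r = 0.1251.
D_1 = 7.8910
D_2 = 9.4061
D_3 = 11.2121
D_4 = 13.3648
D_5 = 15.9309
D_6 = 18.9896
Terminal value at t=6: TV = D_7/(r−g) = 20.0720/(0.1251−0.057) = 294.7429
P₀ = 7.8910/(1+0.1251)^1 + 9.4061/(1+0.1251)^2 + 11.2121/(1+0.1251)^3 + 13.3648/(1+0.1251)^4 + 15.9309/(1+0.1251)^5 + 18.9896/(1+0.1251)^6 + 294.7429/(1+0.1251)^6 = 194.1664

$194.17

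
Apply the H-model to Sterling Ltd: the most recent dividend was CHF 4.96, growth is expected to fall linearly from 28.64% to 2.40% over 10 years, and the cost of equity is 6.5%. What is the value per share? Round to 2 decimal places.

H-model: P₀ = D₀[(1+g_L) + H(g_S−g_L)]/(r−g_L), with H = 10/2 = 5.
P₀ = 4.96 × [(1+0.024) + 5×(0.2864−0.024)] / (0.065−0.024)
   = 4.96 × 2.3360 / 0.041 = 282.5990

CHF 282.60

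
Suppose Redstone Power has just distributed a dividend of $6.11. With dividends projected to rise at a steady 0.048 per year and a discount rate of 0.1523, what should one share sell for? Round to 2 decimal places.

Gordon growth model: P₀ = D₁/(r − g). D₁ = 6.11 × (1 + 0.048) = 6.4033.
P₀ = 6.4033 / (0.1523 − 0.048) = 6.4033 / 0.1043 = 61.3929

$61.39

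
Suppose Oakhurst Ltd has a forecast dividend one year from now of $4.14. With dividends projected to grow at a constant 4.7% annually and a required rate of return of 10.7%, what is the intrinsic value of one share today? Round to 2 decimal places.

Gordon growth model: P₀ = D₁/(r − g), with D₁ = 4.14 given directly.
P₀ = 4.1400 / (0.107 − 0.047) = 4.1400 / 0.06 = 69.0000

$69.00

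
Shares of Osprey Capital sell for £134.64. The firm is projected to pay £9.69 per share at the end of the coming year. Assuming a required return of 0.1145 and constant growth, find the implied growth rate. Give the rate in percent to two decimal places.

From P₀ = D₁/(r − g), the implied growth is g = r − D₁/P₀.
g = 0.1145 − 9.69/134.64 = 0.1145 − 0.07197 = 0.04253

4.25%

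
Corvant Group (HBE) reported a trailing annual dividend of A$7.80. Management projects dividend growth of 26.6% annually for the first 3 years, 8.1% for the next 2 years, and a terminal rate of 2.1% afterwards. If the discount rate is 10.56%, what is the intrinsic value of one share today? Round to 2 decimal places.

Three-stage DDM. Project D₁…D_5; terminal Gordon value at t=5 with g = 0.021; discount at r = 0.1056.
D_1 = 9.8748
D_2 = 12.5015
D_3 = 15.8269
D_4 = 17.1089
D_5 = 18.4947
TV_5 = 18.8831/(0.1056−0.021) = 223.2043
P₀ = Σ Dₜ/(1+r)ᵗ + TV_5/(1+r)^5 = 188.6344

A$188.63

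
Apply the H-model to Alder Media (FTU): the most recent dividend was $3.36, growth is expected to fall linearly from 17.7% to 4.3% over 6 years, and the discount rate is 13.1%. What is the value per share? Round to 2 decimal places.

H-model: P₀ = D₀[(1+g_L) + H(g_S−g_L)]/(r−g_L), with H = 6/2 = 3.
P₀ = 3.36 × [(1+0.043) + 3×(0.177−0.043)] / (0.131−0.043)
   = 3.36 × 1.4450 / 0.088 = 55.1727

$55.17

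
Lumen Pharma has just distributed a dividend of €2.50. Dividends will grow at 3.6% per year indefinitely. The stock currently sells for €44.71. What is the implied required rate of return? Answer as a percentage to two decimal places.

Rearranging the constant-growth DDM: r = D₁/P₀ + g.
D₁ = 2.50 × (1 + 0.036) = 2.5900.
r = 2.5900 / 44.71 + 0.036 = 0.05793 + 0.036 = 0.09393

9.39%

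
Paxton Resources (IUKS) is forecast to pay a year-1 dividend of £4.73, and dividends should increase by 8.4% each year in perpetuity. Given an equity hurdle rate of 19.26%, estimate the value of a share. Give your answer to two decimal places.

£43.55

Gordon growth model: P₀ = D₁/(r − g), with D₁ = 4.73 given directly.
P₀ = 4.7300 / (0.1926 − 0.084) = 4.7300 / 0.1086 = 43.5543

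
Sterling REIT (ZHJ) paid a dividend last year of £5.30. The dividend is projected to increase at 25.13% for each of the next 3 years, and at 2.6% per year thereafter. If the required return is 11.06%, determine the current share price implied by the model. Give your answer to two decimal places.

Two-stage DDM. Project D₁…D_3 at 0.2513, terminal growth 0.026, discount at r = 0.1106.
D_1 = 6.6319
D_2 = 8.2985
D_3 = 10.3839
Terminal value at t=3: TV = D_4/(r−g) = 10.6539/(0.1106−0.026) = 125.9323
P₀ = 6.6319/(1+0.1106)^1 + 8.2985/(1+0.1106)^2 + 10.3839/(1+0.1106)^3 + 125.9323/(1+0.1106)^3 = 112.2112

£112.21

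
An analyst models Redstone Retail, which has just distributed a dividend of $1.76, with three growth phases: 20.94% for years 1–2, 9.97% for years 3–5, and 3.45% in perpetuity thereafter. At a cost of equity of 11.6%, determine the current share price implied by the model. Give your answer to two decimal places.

Three-stage DDM. Project D₁…D_5; terminal Gordon value at t=5 with g = 0.0345; discount at r = 0.116.
D_1 = 2.1285
D_2 = 2.5743
D_3 = 2.8309
D_4 = 3.1132
D_5 = 3.4235
TV_5 = 3.5417/(0.116−0.0345) = 43.4558
P₀ = Σ Dₜ/(1+r)ᵗ + TV_5/(1+r)^5 = 35.0987

$35.10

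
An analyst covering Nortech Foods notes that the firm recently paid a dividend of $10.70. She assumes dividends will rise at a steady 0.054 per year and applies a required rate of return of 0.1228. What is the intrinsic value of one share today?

Gordon growth model: P₀ = D₁/(r − g). D₁ = 10.70 × (1 + 0.054) = 11.2778.
P₀ = 11.2778 / (0.1228 − 0.054) = 11.2778 / 0.0688 = 163.9215

$163.92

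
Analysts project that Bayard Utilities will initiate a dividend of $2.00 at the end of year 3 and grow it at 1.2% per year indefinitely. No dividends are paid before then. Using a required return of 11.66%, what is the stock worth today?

Deferred-dividend DDM. At t=2 the remaining stream is a growing perpetuity with first payment D_3 = 2.00.
V_2 = D_3/(r−g) = 2.00/(0.1166−0.012) = 19.1205
P₀ = V_2/(1+r)^2 = 19.1205/(1+0.1166)^2 = 15.3357

$15.34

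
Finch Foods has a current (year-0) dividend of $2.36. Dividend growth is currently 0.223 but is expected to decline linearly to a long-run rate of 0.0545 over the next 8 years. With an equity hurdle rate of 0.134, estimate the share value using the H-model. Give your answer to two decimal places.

$51.31

H-model: P₀ = D₀[(1+g_L) + H(g_S−g_L)]/(r−g_L), with H = 8/2 = 4.
P₀ = 2.36 × [(1+0.0545) + 4×(0.223−0.0545)] / (0.134−0.0545)
   = 2.36 × 1.7285 / 0.0795 = 51.3114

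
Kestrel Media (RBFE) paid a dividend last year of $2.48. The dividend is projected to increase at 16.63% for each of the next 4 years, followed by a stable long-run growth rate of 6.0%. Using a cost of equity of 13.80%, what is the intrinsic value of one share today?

$47.73

Two-stage DDM. Project D₁…D_4 at 0.1663, terminal growth 0.06, discount at r = 0.138.
D_1 = 2.8924
D_2 = 3.3734
D_3 = 3.9344
D_4 = 4.5887
Terminal value at t=4: TV = D_5/(r−g) = 4.8641/(0.138−0.06) = 62.3597
P₀ = 2.8924/(1+0.138)^1 + 3.3734/(1+0.138)^2 + 3.9344/(1+0.138)^3 + 4.5887/(1+0.138)^4 + 62.3597/(1+0.138)^4 = 47.7345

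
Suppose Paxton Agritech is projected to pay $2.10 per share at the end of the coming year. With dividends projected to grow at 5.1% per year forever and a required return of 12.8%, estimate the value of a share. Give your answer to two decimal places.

Gordon growth model: P₀ = D₁/(r − g), with D₁ = 2.10 given directly.
P₀ = 2.1000 / (0.128 − 0.051) = 2.1000 / 0.077 = 27.2727

$27.27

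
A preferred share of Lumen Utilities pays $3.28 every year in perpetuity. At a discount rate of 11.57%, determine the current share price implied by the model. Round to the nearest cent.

$28.35

Zero-growth DDM (perpetuity): P₀ = D/r = 3.28 / 0.1157 = 28.3492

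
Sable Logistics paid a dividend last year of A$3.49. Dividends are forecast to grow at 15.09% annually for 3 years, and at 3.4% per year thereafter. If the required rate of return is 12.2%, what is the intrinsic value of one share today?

Two-stage DDM. Project D₁…D_3 at 0.1509, terminal growth 0.034, discount at r = 0.122.
D_1 = 4.0166
D_2 = 4.6228
D_3 = 5.3203
Terminal value at t=3: TV = D_4/(r−g) = 5.5012/(0.122−0.034) = 62.5138
P₀ = 4.0166/(1+0.122)^1 + 4.6228/(1+0.122)^2 + 5.3203/(1+0.122)^3 + 62.5138/(1+0.122)^3 = 55.2773

A$55.28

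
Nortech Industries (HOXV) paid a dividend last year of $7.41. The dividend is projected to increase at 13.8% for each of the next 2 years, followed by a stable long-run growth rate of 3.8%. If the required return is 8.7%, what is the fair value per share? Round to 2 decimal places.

Two-stage DDM. Project D₁…D_2 at 0.138, terminal growth 0.038, discount at r = 0.087.
D_1 = 8.4326
D_2 = 9.5963
Terminal value at t=2: TV = D_3/(r−g) = 9.9609/(0.087−0.038) = 203.2844
P₀ = 8.4326/(1+0.087)^1 + 9.5963/(1+0.087)^2 + 203.2844/(1+0.087)^2 = 187.9254

$187.93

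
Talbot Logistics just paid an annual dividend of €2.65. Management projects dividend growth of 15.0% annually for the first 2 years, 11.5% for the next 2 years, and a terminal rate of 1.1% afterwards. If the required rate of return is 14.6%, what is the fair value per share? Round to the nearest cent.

€29.37

Three-stage DDM. Project D₁…D_4; terminal Gordon value at t=4 with g = 0.011; discount at r = 0.146.
D_1 = 3.0475
D_2 = 3.5046
D_3 = 3.9077
D_4 = 4.3570
TV_4 = 4.4050/(0.146−0.011) = 32.6294
P₀ = Σ Dₜ/(1+r)ᵗ + TV_4/(1+r)^4 = 29.3680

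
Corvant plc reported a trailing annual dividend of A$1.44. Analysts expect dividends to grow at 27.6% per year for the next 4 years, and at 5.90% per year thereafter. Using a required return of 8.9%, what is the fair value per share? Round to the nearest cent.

A$104.51

Two-stage DDM. Project D₁…D_4 at 0.276, terminal growth 0.059, discount at r = 0.089.
D_1 = 1.8374
D_2 = 2.3446
D_3 = 2.9917
D_4 = 3.8174
Terminal value at t=4: TV = D_5/(r−g) = 4.0426/(0.089−0.059) = 134.7535
P₀ = 1.8374/(1+0.089)^1 + 2.3446/(1+0.089)^2 + 2.9917/(1+0.089)^3 + 3.8174/(1+0.089)^4 + 134.7535/(1+0.089)^4 = 104.5089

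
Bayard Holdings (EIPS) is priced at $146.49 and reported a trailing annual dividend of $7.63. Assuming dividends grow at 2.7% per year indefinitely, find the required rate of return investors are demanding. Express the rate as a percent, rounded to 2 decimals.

8.05%

Rearranging the constant-growth DDM: r = D₁/P₀ + g.
D₁ = 7.63 × (1 + 0.027) = 7.8360.
r = 7.8360 / 146.49 + 0.027 = 0.05349 + 0.027 = 0.08049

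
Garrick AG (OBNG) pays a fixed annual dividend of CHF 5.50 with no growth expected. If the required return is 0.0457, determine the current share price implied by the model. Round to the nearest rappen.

CHF 120.35

Zero-growth DDM (perpetuity): P₀ = D/r = 5.50 / 0.0457 = 120.3501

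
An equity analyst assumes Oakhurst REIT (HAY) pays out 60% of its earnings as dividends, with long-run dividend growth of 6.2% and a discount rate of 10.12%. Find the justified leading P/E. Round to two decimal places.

Justified leading P/E = b/(r−g) = 0.60/(0.1012−0.062) = 15.3061

15.31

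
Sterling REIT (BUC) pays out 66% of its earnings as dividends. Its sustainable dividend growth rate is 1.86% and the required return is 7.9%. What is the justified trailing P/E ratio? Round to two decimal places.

11.13

Justified trailing P/E = b(1+g)/(r−g) = 0.66×(1+0.0186)/(0.079−0.0186) = 11.1304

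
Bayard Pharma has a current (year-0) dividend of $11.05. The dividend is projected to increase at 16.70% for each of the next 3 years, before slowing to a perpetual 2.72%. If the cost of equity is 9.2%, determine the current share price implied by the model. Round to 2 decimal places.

$251.71

Two-stage DDM. Project D₁…D_3 at 0.167, terminal growth 0.0272, discount at r = 0.092.
D_1 = 12.8954
D_2 = 15.0489
D_3 = 17.5620
Terminal value at t=3: TV = D_4/(r−g) = 18.0397/(0.092−0.0272) = 278.3908
P₀ = 12.8954/(1+0.092)^1 + 15.0489/(1+0.092)^2 + 17.5620/(1+0.092)^3 + 278.3908/(1+0.092)^3 = 251.7054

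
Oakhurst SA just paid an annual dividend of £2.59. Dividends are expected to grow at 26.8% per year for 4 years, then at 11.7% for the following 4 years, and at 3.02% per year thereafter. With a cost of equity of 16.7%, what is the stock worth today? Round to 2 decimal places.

Three-stage DDM. Project D₁…D_8; terminal Gordon value at t=8 with g = 0.0302; discount at r = 0.167.
D_1 = 3.2841
D_2 = 4.1643
D_3 = 5.2803
D_4 = 6.6954
D_5 = 7.4788
D_6 = 8.3538
D_7 = 9.3312
D_8 = 10.4229
TV_8 = 10.7377/(0.167−0.0302) = 78.4919
P₀ = Σ Dₜ/(1+r)ᵗ + TV_8/(1+r)^8 = 48.5788

£48.58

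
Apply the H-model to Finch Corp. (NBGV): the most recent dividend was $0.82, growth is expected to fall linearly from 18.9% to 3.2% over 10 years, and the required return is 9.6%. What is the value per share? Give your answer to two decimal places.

H-model: P₀ = D₀[(1+g_L) + H(g_S−g_L)]/(r−g_L), with H = 10/2 = 5.
P₀ = 0.82 × [(1+0.032) + 5×(0.189−0.032)] / (0.096−0.032)
   = 0.82 × 1.8170 / 0.064 = 23.2803

$23.28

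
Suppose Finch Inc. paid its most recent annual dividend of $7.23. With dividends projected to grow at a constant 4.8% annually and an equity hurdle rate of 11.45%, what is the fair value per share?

Gordon growth model: P₀ = D₁/(r − g). D₁ = 7.23 × (1 + 0.048) = 7.5770.
P₀ = 7.5770 / (0.1145 − 0.048) = 7.5770 / 0.0665 = 113.9405

$113.94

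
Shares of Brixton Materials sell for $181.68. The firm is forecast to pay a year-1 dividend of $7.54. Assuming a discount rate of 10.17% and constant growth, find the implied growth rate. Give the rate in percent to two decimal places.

6.02%

From P₀ = D₁/(r − g), the implied growth is g = r − D₁/P₀.
g = 0.1017 − 7.54/181.68 = 0.1017 − 0.04150 = 0.06020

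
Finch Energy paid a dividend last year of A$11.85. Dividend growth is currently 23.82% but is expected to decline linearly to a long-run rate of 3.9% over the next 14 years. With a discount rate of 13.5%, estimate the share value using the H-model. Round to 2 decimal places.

A$300.37

H-model: P₀ = D₀[(1+g_L) + H(g_S−g_L)]/(r−g_L), with H = 14/2 = 7.
P₀ = 11.85 × [(1+0.039) + 7×(0.2382−0.039)] / (0.135−0.039)
   = 11.85 × 2.4334 / 0.096 = 300.3728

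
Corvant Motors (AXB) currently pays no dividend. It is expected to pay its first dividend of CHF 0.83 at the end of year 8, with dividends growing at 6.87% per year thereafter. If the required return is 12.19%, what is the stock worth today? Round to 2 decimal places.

Deferred-dividend DDM. At t=7 the remaining stream is a growing perpetuity with first payment D_8 = 0.83.
V_7 = D_8/(r−g) = 0.83/(0.1219−0.0687) = 15.6015
P₀ = V_7/(1+r)^7 = 15.6015/(1+0.1219)^7 = 6.9741

CHF 6.97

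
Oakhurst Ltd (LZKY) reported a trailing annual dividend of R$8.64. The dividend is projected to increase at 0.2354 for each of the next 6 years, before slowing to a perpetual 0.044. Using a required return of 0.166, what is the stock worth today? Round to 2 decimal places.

R$168.37

Two-stage DDM. Project D₁…D_6 at 0.2354, terminal growth 0.044, discount at r = 0.166.
D_1 = 10.6739
D_2 = 13.1865
D_3 = 16.2906
D_4 = 20.1254
D_5 = 24.8629
D_6 = 30.7156
Terminal value at t=6: TV = D_7/(r−g) = 32.0671/(0.166−0.044) = 262.8452
P₀ = 10.6739/(1+0.166)^1 + 13.1865/(1+0.166)^2 + 16.2906/(1+0.166)^3 + 20.1254/(1+0.166)^4 + 24.8629/(1+0.166)^5 + 30.7156/(1+0.166)^6 + 262.8452/(1+0.166)^6 = 168.3711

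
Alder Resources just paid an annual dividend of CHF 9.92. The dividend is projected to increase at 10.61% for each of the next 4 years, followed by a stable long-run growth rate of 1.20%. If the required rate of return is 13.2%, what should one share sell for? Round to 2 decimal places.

CHF 113.72

Two-stage DDM. Project D₁…D_4 at 0.1061, terminal growth 0.012, discount at r = 0.132.
D_1 = 10.9725
D_2 = 12.1367
D_3 = 13.4244
D_4 = 14.8487
Terminal value at t=4: TV = D_5/(r−g) = 15.0269/(0.132−0.012) = 125.2243
P₀ = 10.9725/(1+0.132)^1 + 12.1367/(1+0.132)^2 + 13.4244/(1+0.132)^3 + 14.8487/(1+0.132)^4 + 125.2243/(1+0.132)^4 = 113.7227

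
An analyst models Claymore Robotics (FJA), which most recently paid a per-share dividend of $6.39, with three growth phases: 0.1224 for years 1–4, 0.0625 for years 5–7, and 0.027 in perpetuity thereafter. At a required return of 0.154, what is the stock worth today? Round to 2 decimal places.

$74.52

Three-stage DDM. Project D₁…D_7; terminal Gordon value at t=7 with g = 0.027; discount at r = 0.154.
D_1 = 7.1721
D_2 = 8.0500
D_3 = 9.0353
D_4 = 10.1413
D_5 = 10.7751
D_6 = 11.4485
D_7 = 12.1641
TV_7 = 12.4925/(0.154−0.027) = 98.3660
P₀ = Σ Dₜ/(1+r)ᵗ + TV_7/(1+r)^7 = 74.5244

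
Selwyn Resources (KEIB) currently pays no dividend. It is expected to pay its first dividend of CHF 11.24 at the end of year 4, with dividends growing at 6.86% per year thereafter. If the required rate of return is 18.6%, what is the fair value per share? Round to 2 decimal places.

CHF 57.39

Deferred-dividend DDM. At t=3 the remaining stream is a growing perpetuity with first payment D_4 = 11.24.
V_3 = D_4/(r−g) = 11.24/(0.186−0.0686) = 95.7411
P₀ = V_3/(1+r)^3 = 95.7411/(1+0.186)^3 = 57.3910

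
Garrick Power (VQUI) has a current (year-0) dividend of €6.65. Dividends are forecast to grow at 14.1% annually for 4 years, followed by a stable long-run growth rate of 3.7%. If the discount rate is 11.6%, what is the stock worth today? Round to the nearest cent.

Two-stage DDM. Project D₁…D_4 at 0.141, terminal growth 0.037, discount at r = 0.116.
D_1 = 7.5877
D_2 = 8.6575
D_3 = 9.8782
D_4 = 11.2710
Terminal value at t=4: TV = D_5/(r−g) = 11.6881/(0.116−0.037) = 147.9503
P₀ = 7.5877/(1+0.116)^1 + 8.6575/(1+0.116)^2 + 9.8782/(1+0.116)^3 + 11.2710/(1+0.116)^4 + 147.9503/(1+0.116)^4 = 123.5038

€123.50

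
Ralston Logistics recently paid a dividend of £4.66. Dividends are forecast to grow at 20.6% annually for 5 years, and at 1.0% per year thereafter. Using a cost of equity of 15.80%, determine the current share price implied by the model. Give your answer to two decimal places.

Two-stage DDM. Project D₁…D_5 at 0.206, terminal growth 0.01, discount at r = 0.158.
D_1 = 5.6200
D_2 = 6.7777
D_3 = 8.1739
D_4 = 9.8577
D_5 = 11.8884
Terminal value at t=5: TV = D_6/(r−g) = 12.0073/(0.158−0.01) = 81.1301
P₀ = 5.6200/(1+0.158)^1 + 6.7777/(1+0.158)^2 + 8.1739/(1+0.158)^3 + 9.8577/(1+0.158)^4 + 11.8884/(1+0.158)^5 + 81.1301/(1+0.158)^5 = 65.3244

£65.32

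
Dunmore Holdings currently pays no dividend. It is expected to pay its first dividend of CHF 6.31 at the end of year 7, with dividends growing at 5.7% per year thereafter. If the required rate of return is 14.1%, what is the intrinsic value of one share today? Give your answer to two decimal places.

Deferred-dividend DDM. At t=6 the remaining stream is a growing perpetuity with first payment D_7 = 6.31.
V_6 = D_7/(r−g) = 6.31/(0.141−0.057) = 75.1190
P₀ = V_6/(1+r)^6 = 75.1190/(1+0.141)^6 = 34.0437

CHF 34.04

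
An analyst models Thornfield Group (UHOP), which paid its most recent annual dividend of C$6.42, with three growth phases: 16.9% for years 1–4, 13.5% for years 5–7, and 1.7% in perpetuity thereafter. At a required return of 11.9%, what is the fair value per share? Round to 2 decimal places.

Three-stage DDM. Project D₁…D_7; terminal Gordon value at t=7 with g = 0.017; discount at r = 0.119.
D_1 = 7.5050
D_2 = 8.7733
D_3 = 10.2560
D_4 = 11.9893
D_5 = 13.6078
D_6 = 15.4449
D_7 = 17.5299
TV_7 = 17.8280/(0.119−0.017) = 174.7839
P₀ = Σ Dₜ/(1+r)ᵗ + TV_7/(1+r)^7 = 131.8413

C$131.84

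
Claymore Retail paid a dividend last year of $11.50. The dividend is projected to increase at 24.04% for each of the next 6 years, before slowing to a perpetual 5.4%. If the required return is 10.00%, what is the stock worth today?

$649.03

Two-stage DDM. Project D₁…D_6 at 0.2404, terminal growth 0.054, discount at r = 0.1.
D_1 = 14.2646
D_2 = 17.6938
D_3 = 21.9474
D_4 = 27.2236
D_5 = 33.7681
D_6 = 41.8860
Terminal value at t=6: TV = D_7/(r−g) = 44.1478/(0.1−0.054) = 959.7346
P₀ = 14.2646/(1+0.1)^1 + 17.6938/(1+0.1)^2 + 21.9474/(1+0.1)^3 + 27.2236/(1+0.1)^4 + 33.7681/(1+0.1)^5 + 41.8860/(1+0.1)^6 + 959.7346/(1+0.1)^6 = 649.0303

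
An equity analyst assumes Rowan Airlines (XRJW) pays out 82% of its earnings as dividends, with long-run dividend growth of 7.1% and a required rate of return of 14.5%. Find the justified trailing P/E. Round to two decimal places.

11.87

Justified trailing P/E = b(1+g)/(r−g) = 0.82×(1+0.071)/(0.145−0.071) = 11.8678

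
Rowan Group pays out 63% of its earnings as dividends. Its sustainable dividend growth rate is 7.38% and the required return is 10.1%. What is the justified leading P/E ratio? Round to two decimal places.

Justified leading P/E = b/(r−g) = 0.63/(0.101−0.0738) = 23.1618

23.16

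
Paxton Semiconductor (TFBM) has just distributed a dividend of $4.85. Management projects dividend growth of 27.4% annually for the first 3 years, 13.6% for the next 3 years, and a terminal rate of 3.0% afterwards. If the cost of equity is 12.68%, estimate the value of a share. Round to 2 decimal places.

$116.50

Three-stage DDM. Project D₁…D_6; terminal Gordon value at t=6 with g = 0.03; discount at r = 0.1268.
D_1 = 6.1789
D_2 = 7.8719
D_3 = 10.0288
D_4 = 11.3927
D_5 = 12.9422
D_6 = 14.7023
TV_6 = 15.1434/(0.1268−0.03) = 156.4397
P₀ = Σ Dₜ/(1+r)ᵗ + TV_6/(1+r)^6 = 116.4986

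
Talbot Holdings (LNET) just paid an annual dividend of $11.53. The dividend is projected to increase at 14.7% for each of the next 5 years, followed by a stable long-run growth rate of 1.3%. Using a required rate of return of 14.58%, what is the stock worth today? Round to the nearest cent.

Two-stage DDM. Project D₁…D_5 at 0.147, terminal growth 0.013, discount at r = 0.1458.
D_1 = 13.2249
D_2 = 15.1690
D_3 = 17.3988
D_4 = 19.9564
D_5 = 22.8900
Terminal value at t=5: TV = D_6/(r−g) = 23.1876/(0.1458−0.013) = 174.6054
P₀ = 13.2249/(1+0.1458)^1 + 15.1690/(1+0.1458)^2 + 17.3988/(1+0.1458)^3 + 19.9564/(1+0.1458)^4 + 22.8900/(1+0.1458)^5 + 174.6054/(1+0.1458)^5 = 146.2439

$146.24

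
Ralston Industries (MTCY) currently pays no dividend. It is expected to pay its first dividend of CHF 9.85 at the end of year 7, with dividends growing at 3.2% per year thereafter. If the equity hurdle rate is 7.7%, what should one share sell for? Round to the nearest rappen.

CHF 140.26

Deferred-dividend DDM. At t=6 the remaining stream is a growing perpetuity with first payment D_7 = 9.85.
V_6 = D_7/(r−g) = 9.85/(0.077−0.032) = 218.8889
P₀ = V_6/(1+r)^6 = 218.8889/(1+0.077)^6 = 140.2586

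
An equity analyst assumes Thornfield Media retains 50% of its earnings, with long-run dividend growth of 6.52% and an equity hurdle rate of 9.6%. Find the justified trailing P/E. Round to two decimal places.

Payout ratio b = 1 − 0.50 = 0.50.
Justified trailing P/E = b(1+g)/(r−g) = 0.50×(1+0.0652)/(0.096−0.0652) = 17.2922

17.29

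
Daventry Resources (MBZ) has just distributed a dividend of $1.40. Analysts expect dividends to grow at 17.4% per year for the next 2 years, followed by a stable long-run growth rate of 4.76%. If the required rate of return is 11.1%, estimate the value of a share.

Two-stage DDM. Project D₁…D_2 at 0.174, terminal growth 0.0476, discount at r = 0.111.
D_1 = 1.6436
D_2 = 1.9296
Terminal value at t=2: TV = D_3/(r−g) = 2.0214/(0.111−0.0476) = 31.8838
P₀ = 1.6436/(1+0.111)^1 + 1.9296/(1+0.111)^2 + 31.8838/(1+0.111)^2 = 28.8737

$28.87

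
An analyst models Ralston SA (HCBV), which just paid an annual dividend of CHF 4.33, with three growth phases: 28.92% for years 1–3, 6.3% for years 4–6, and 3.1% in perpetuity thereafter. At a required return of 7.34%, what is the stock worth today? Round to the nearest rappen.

Three-stage DDM. Project D₁…D_6; terminal Gordon value at t=6 with g = 0.031; discount at r = 0.0734.
D_1 = 5.5822
D_2 = 7.1966
D_3 = 9.2779
D_4 = 9.8624
D_5 = 10.4837
D_6 = 11.1442
TV_6 = 11.4897/(0.0734−0.031) = 270.9826
P₀ = Σ Dₜ/(1+r)ᵗ + TV_6/(1+r)^6 = 218.1829

CHF 218.18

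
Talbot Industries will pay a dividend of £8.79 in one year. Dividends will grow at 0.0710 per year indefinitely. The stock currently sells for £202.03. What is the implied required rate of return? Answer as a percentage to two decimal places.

Rearranging the constant-growth DDM: r = D₁/P₀ + g.
r = 8.7900 / 202.03 + 0.071 = 0.04351 + 0.071 = 0.11451

11.45%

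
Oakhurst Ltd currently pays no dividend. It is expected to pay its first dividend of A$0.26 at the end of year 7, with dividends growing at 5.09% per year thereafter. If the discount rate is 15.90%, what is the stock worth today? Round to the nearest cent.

A$0.99

Deferred-dividend DDM. At t=6 the remaining stream is a growing perpetuity with first payment D_7 = 0.26.
V_6 = D_7/(r−g) = 0.26/(0.159−0.0509) = 2.4052
P₀ = V_6/(1+r)^6 = 2.4052/(1+0.159)^6 = 0.9923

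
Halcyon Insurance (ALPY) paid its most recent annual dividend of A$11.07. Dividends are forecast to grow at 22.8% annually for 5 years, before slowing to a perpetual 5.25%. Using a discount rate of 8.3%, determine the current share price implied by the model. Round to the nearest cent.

A$797.98

Two-stage DDM. Project D₁…D_5 at 0.228, terminal growth 0.0525, discount at r = 0.083.
D_1 = 13.5940
D_2 = 16.6934
D_3 = 20.4995
D_4 = 25.1734
D_5 = 30.9129
Terminal value at t=5: TV = D_6/(r−g) = 32.5358/(0.083−0.0525) = 1066.7477
P₀ = 13.5940/(1+0.083)^1 + 16.6934/(1+0.083)^2 + 20.4995/(1+0.083)^3 + 25.1734/(1+0.083)^4 + 30.9129/(1+0.083)^5 + 1066.7477/(1+0.083)^5 = 797.9817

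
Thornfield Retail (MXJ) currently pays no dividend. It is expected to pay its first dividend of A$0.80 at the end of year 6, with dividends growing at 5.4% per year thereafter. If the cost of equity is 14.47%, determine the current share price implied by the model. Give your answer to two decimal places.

Deferred-dividend DDM. At t=5 the remaining stream is a growing perpetuity with first payment D_6 = 0.80.
V_5 = D_6/(r−g) = 0.80/(0.1447−0.054) = 8.8203
P₀ = V_5/(1+r)^5 = 8.8203/(1+0.1447)^5 = 4.4877

A$4.49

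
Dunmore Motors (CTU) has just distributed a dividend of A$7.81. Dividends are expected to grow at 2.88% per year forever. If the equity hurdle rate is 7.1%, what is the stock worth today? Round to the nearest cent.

A$190.40

Gordon growth model: P₀ = D₁/(r − g). D₁ = 7.81 × (1 + 0.0288) = 8.0349.
P₀ = 8.0349 / (0.071 − 0.0288) = 8.0349 / 0.0422 = 190.4011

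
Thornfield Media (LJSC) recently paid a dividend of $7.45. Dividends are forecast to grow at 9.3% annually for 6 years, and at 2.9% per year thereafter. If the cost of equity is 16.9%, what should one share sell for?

Two-stage DDM. Project D₁…D_6 at 0.093, terminal growth 0.029, discount at r = 0.169.
D_1 = 8.1428
D_2 = 8.9001
D_3 = 9.7278
D_4 = 10.6325
D_5 = 11.6214
D_6 = 12.7022
Terminal value at t=6: TV = D_7/(r−g) = 13.0705/(0.169−0.029) = 93.3608
P₀ = 8.1428/(1+0.169)^1 + 8.9001/(1+0.169)^2 + 9.7278/(1+0.169)^3 + 10.6325/(1+0.169)^4 + 11.6214/(1+0.169)^5 + 12.7022/(1+0.169)^6 + 93.3608/(1+0.169)^6 = 72.1448

$72.14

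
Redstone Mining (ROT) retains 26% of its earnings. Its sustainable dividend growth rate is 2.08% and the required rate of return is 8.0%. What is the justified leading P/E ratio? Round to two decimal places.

Payout ratio b = 1 − 0.26 = 0.74.
Justified leading P/E = b/(r−g) = 0.74/(0.08−0.0208) = 12.5000

12.50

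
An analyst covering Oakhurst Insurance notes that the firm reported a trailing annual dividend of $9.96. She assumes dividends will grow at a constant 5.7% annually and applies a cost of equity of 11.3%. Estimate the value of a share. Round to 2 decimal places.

Gordon growth model: P₀ = D₁/(r − g). D₁ = 9.96 × (1 + 0.057) = 10.5277.
P₀ = 10.5277 / (0.113 − 0.057) = 10.5277 / 0.056 = 187.9950

$188.00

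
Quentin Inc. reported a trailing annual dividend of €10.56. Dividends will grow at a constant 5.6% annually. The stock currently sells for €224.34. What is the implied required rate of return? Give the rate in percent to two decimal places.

Rearranging the constant-growth DDM: r = D₁/P₀ + g.
D₁ = 10.56 × (1 + 0.056) = 11.1514.
r = 11.1514 / 224.34 + 0.056 = 0.04971 + 0.056 = 0.10571

10.57%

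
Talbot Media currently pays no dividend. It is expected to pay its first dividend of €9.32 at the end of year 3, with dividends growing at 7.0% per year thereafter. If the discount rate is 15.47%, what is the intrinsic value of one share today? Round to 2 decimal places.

Deferred-dividend DDM. At t=2 the remaining stream is a growing perpetuity with first payment D_3 = 9.32.
V_2 = D_3/(r−g) = 9.32/(0.1547−0.07) = 110.0354
P₀ = V_2/(1+r)^2 = 110.0354/(1+0.1547)^2 = 82.5266

€82.53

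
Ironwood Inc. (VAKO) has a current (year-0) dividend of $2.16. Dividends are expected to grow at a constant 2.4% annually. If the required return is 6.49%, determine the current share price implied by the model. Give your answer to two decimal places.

Gordon growth model: P₀ = D₁/(r − g). D₁ = 2.16 × (1 + 0.024) = 2.2118.
P₀ = 2.2118 / (0.0649 − 0.024) = 2.2118 / 0.0409 = 54.0792

$54.08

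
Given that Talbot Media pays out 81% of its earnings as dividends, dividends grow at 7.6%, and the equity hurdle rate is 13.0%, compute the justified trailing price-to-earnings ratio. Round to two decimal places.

16.14

Justified trailing P/E = b(1+g)/(r−g) = 0.81×(1+0.076)/(0.13−0.076) = 16.1400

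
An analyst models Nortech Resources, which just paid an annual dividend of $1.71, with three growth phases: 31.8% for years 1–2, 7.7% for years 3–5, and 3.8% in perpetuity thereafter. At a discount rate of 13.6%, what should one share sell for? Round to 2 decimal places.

$31.27

Three-stage DDM. Project D₁…D_5; terminal Gordon value at t=5 with g = 0.038; discount at r = 0.136.
D_1 = 2.2538
D_2 = 2.9705
D_3 = 3.1992
D_4 = 3.4455
D_5 = 3.7109
TV_5 = 3.8519/(0.136−0.038) = 39.3048
P₀ = Σ Dₜ/(1+r)ᵗ + TV_5/(1+r)^5 = 31.2740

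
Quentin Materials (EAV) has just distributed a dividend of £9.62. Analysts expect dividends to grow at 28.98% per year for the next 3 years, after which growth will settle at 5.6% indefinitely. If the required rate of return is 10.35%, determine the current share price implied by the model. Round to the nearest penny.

£381.25

Two-stage DDM. Project D₁…D_3 at 0.2898, terminal growth 0.056, discount at r = 0.1035.
D_1 = 12.4079
D_2 = 16.0037
D_3 = 20.6415
Terminal value at t=3: TV = D_4/(r−g) = 21.7975/(0.1035−0.056) = 458.8941
P₀ = 12.4079/(1+0.1035)^1 + 16.0037/(1+0.1035)^2 + 20.6415/(1+0.1035)^3 + 458.8941/(1+0.1035)^3 = 381.2515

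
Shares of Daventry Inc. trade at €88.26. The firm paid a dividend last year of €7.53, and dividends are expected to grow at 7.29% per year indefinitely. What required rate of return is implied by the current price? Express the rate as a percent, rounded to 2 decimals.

16.44%

Rearranging the constant-growth DDM: r = D₁/P₀ + g.
D₁ = 7.53 × (1 + 0.0729) = 8.0789.
r = 8.0789 / 88.26 + 0.0729 = 0.09154 + 0.0729 = 0.16444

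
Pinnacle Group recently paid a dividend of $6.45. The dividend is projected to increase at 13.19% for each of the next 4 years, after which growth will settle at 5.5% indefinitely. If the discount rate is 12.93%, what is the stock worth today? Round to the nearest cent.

$118.38

Two-stage DDM. Project D₁…D_4 at 0.1319, terminal growth 0.055, discount at r = 0.1293.
D_1 = 7.3008
D_2 = 8.2637
D_3 = 9.3537
D_4 = 10.5875
Terminal value at t=4: TV = D_5/(r−g) = 11.1698/(0.1293−0.055) = 150.3334
P₀ = 7.3008/(1+0.1293)^1 + 8.2637/(1+0.1293)^2 + 9.3537/(1+0.1293)^3 + 10.5875/(1+0.1293)^4 + 150.3334/(1+0.1293)^4 = 118.3800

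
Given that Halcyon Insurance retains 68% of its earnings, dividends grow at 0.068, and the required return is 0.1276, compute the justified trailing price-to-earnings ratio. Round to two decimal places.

Payout ratio b = 1 − 0.68 = 0.32.
Justified trailing P/E = b(1+g)/(r−g) = 0.32×(1+0.068)/(0.1276−0.068) = 5.7342

5.73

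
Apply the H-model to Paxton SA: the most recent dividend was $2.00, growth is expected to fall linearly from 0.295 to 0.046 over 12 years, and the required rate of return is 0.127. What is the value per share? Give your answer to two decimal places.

H-model: P₀ = D₀[(1+g_L) + H(g_S−g_L)]/(r−g_L), with H = 12/2 = 6.
P₀ = 2.00 × [(1+0.046) + 6×(0.295−0.046)] / (0.127−0.046)
   = 2.00 × 2.5400 / 0.081 = 62.7160

$62.72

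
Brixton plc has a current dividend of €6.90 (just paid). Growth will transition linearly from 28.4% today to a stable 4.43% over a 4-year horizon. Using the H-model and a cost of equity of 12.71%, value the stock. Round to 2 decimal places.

€126.97

H-model: P₀ = D₀[(1+g_L) + H(g_S−g_L)]/(r−g_L), with H = 4/2 = 2.
P₀ = 6.90 × [(1+0.0443) + 2×(0.284−0.0443)] / (0.1271−0.0443)
   = 6.90 × 1.5237 / 0.0828 = 126.9750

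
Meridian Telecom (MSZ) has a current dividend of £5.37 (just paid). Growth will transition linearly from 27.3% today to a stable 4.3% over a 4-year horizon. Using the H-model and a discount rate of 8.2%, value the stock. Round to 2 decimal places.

£206.95

H-model: P₀ = D₀[(1+g_L) + H(g_S−g_L)]/(r−g_L), with H = 4/2 = 2.
P₀ = 5.37 × [(1+0.043) + 2×(0.273−0.043)] / (0.082−0.043)
   = 5.37 × 1.5030 / 0.039 = 206.9515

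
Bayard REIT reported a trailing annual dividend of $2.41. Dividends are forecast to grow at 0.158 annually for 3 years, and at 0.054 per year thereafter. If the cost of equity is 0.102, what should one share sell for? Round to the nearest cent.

Two-stage DDM. Project D₁…D_3 at 0.158, terminal growth 0.054, discount at r = 0.102.
D_1 = 2.7908
D_2 = 3.2317
D_3 = 3.7423
Terminal value at t=3: TV = D_4/(r−g) = 3.9444/(0.102−0.054) = 82.1755
P₀ = 2.7908/(1+0.102)^1 + 3.2317/(1+0.102)^2 + 3.7423/(1+0.102)^3 + 82.1755/(1+0.102)^3 = 69.3941

$69.39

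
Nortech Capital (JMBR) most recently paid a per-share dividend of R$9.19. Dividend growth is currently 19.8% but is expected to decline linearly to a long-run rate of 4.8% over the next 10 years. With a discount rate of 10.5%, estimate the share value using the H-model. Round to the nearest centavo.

H-model: P₀ = D₀[(1+g_L) + H(g_S−g_L)]/(r−g_L), with H = 10/2 = 5.
P₀ = 9.19 × [(1+0.048) + 5×(0.198−0.048)] / (0.105−0.048)
   = 9.19 × 1.7980 / 0.057 = 289.8881

R$289.89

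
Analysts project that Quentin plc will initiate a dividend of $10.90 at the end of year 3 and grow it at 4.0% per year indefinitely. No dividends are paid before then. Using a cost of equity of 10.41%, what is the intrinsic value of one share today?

Deferred-dividend DDM. At t=2 the remaining stream is a growing perpetuity with first payment D_3 = 10.90.
V_2 = D_3/(r−g) = 10.90/(0.1041−0.04) = 170.0468
P₀ = V_2/(1+r)^2 = 170.0468/(1+0.1041)^2 = 139.4928

$139.49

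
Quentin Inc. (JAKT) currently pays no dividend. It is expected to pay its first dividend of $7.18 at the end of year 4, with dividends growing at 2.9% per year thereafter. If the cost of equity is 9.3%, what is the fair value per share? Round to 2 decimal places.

$85.92

Deferred-dividend DDM. At t=3 the remaining stream is a growing perpetuity with first payment D_4 = 7.18.
V_3 = D_4/(r−g) = 7.18/(0.093−0.029) = 112.1875
P₀ = V_3/(1+r)^3 = 112.1875/(1+0.093)^3 = 85.9180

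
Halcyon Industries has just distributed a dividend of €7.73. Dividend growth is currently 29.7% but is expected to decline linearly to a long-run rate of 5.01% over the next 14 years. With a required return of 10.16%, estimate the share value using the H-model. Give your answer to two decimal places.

€417.03

H-model: P₀ = D₀[(1+g_L) + H(g_S−g_L)]/(r−g_L), with H = 14/2 = 7.
P₀ = 7.73 × [(1+0.0501) + 7×(0.297−0.0501)] / (0.1016−0.0501)
   = 7.73 × 2.7784 / 0.0515 = 417.0297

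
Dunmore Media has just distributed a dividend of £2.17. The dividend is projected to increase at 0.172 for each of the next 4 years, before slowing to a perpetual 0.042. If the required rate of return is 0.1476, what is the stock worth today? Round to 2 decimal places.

Two-stage DDM. Project D₁…D_4 at 0.172, terminal growth 0.042, discount at r = 0.1476.
D_1 = 2.5432
D_2 = 2.9807
D_3 = 3.4934
D_4 = 4.0942
Terminal value at t=4: TV = D_5/(r−g) = 4.2662/(0.1476−0.042) = 40.3993
P₀ = 2.5432/(1+0.1476)^1 + 2.9807/(1+0.1476)^2 + 3.4934/(1+0.1476)^3 + 4.0942/(1+0.1476)^4 + 40.3993/(1+0.1476)^4 = 32.4436

£32.44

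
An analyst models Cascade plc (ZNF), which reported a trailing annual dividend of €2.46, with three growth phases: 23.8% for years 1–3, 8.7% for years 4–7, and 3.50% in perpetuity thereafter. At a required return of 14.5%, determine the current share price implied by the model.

Three-stage DDM. Project D₁…D_7; terminal Gordon value at t=7 with g = 0.035; discount at r = 0.145.
D_1 = 3.0455
D_2 = 3.7703
D_3 = 4.6676
D_4 = 5.0737
D_5 = 5.5151
D_6 = 5.9950
D_7 = 6.5165
TV_7 = 6.7446/(0.145−0.035) = 61.3145
P₀ = Σ Dₜ/(1+r)ᵗ + TV_7/(1+r)^7 = 43.3498

€43.35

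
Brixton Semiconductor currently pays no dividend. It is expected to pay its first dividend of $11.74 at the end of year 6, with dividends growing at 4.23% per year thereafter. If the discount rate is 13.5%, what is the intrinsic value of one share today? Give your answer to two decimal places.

Deferred-dividend DDM. At t=5 the remaining stream is a growing perpetuity with first payment D_6 = 11.74.
V_5 = D_6/(r−g) = 11.74/(0.135−0.0423) = 126.6451
P₀ = V_5/(1+r)^5 = 126.6451/(1+0.135)^5 = 67.2371

$67.24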